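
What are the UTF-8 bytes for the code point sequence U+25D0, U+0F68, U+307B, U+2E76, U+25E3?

E2 97 90 E0 BD A8 E3 81 BB E2 B9 B6 E2 97 A3

U+25D0: 3-byte form → E2 97 90.
U+0F68: 3-byte form → E0 BD A8.
U+307B: 3-byte form → E3 81 BB.
U+2E76: 3-byte form → E2 B9 B6.
U+25E3: 3-byte form → E2 97 A3.
Concatenated (15 bytes): E2 97 90 E0 BD A8 E3 81 BB E2 B9 B6 E2 97 A3.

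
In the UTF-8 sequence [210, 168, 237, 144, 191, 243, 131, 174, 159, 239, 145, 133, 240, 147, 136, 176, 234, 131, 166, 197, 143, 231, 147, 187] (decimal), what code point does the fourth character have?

Offset 0: leading byte 0xD2 = 11010010 → 2-byte char #1 = D2 A8.
Offset 2: leading byte 0xED = 11101101 → 3-byte char #2 = ED 90 BF.
Offset 5: leading byte 0xF3 = 11110011 → 4-byte char #3 = F3 83 AE 9F.
Offset 9: leading byte 0xEF = 11101111 → 3-byte char #4 = EF 91 85.
Leading byte 0xEF = 11101111 matches 1110xxxx → 3-byte sequence.
Byte 1: 0xEF = 11101111, payload 1111 (4 bits).
Byte 2: 0x91 = 10010001 (10xxxxxx ✓), payload 010001.
Byte 3: 0x85 = 10000101 (10xxxxxx ✓), payload 000101.
Concatenate: 1111010001000101 = 0xF445 (16 bits → U+F445).

U+F445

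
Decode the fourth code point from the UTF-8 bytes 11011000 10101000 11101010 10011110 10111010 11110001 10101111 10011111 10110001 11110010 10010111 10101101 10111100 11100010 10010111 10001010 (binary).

U+97B7C

Offset 0: leading byte 0xD8 = 11011000 → 2-byte char #1 = D8 A8.
Offset 2: leading byte 0xEA = 11101010 → 3-byte char #2 = EA 9E BA.
Offset 5: leading byte 0xF1 = 11110001 → 4-byte char #3 = F1 AF 9F B1.
Offset 9: leading byte 0xF2 = 11110010 → 4-byte char #4 = F2 97 AD BC.
Leading byte 0xF2 = 11110010 matches 11110xxx → 4-byte sequence.
Byte 1: 0xF2 = 11110010, payload 010 (3 bits).
Byte 2: 0x97 = 10010111 (10xxxxxx ✓), payload 010111.
Byte 3: 0xAD = 10101101 (10xxxxxx ✓), payload 101101.
Byte 4: 0xBC = 10111100 (10xxxxxx ✓), payload 111100.
Concatenate: 010010111101101111100 = 0x97B7C (21 bits → U+97B7C).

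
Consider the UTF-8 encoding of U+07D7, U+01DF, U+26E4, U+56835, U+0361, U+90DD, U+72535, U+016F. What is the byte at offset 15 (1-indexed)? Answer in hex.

1-indexed offset 15 is 0-indexed offset 14.
U+07D7 → 2-byte form DF 97 at offsets 0–1.
U+01DF → 2-byte form C7 9F at offsets 2–3.
U+26E4 → 3-byte form E2 9B A4 at offsets 4–6.
U+56835 → 4-byte form F1 96 A0 B5 at offsets 7–10.
U+0361 → 2-byte form CD A1 at offsets 11–12.
U+90DD → 3-byte form E9 83 9D at offsets 13–15.
Offset 14 falls in char 6's range; it's byte 2 of E9 83 9D = 0x83.

0x83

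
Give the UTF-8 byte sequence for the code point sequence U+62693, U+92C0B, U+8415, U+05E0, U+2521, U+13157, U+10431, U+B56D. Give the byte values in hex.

F1 A2 9A 93 F2 92 B0 8B E8 90 95 D7 A0 E2 94 A1 F0 93 85 97 F0 90 90 B1 EB 95 AD

U+62693: 4-byte form → F1 A2 9A 93.
U+92C0B: 4-byte form → F2 92 B0 8B.
U+8415: 3-byte form → E8 90 95.
U+05E0: 2-byte form → D7 A0.
U+2521: 3-byte form → E2 94 A1.
U+13157: 4-byte form → F0 93 85 97.
U+10431: 4-byte form → F0 90 90 B1.
U+B56D: 3-byte form → EB 95 AD.
Concatenated (27 bytes): F1 A2 9A 93 F2 92 B0 8B E8 90 95 D7 A0 E2 94 A1 F0 93 85 97 F0 90 90 B1 EB 95 AD.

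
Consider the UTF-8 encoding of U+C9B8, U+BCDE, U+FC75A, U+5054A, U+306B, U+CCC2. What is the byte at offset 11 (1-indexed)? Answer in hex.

0xF1

1-indexed offset 11 is 0-indexed offset 10.
U+C9B8 → 3-byte form EC A6 B8 at offsets 0–2.
U+BCDE → 3-byte form EB B3 9E at offsets 3–5.
U+FC75A → 4-byte form F3 BC 9D 9A at offsets 6–9.
U+5054A → 4-byte form F1 90 95 8A at offsets 10–13.
Offset 10 falls in char 4's range; it's byte 1 of F1 90 95 8A = 0xF1.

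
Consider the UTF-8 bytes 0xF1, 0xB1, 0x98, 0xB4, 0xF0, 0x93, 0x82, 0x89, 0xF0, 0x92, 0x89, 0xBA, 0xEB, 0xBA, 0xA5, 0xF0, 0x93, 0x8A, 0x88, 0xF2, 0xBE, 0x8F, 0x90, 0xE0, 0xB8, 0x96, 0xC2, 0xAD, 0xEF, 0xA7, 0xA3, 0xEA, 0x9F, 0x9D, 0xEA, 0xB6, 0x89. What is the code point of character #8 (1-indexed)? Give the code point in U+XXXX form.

Offset 0: leading byte 0xF1 = 11110001 → 4-byte char #1 = F1 B1 98 B4.
Offset 4: leading byte 0xF0 = 11110000 → 4-byte char #2 = F0 93 82 89.
Offset 8: leading byte 0xF0 = 11110000 → 4-byte char #3 = F0 92 89 BA.
Offset 12: leading byte 0xEB = 11101011 → 3-byte char #4 = EB BA A5.
Offset 15: leading byte 0xF0 = 11110000 → 4-byte char #5 = F0 93 8A 88.
Offset 19: leading byte 0xF2 = 11110010 → 4-byte char #6 = F2 BE 8F 90.
Offset 23: leading byte 0xE0 = 11100000 → 3-byte char #7 = E0 B8 96.
Offset 26: leading byte 0xC2 = 11000010 → 2-byte char #8 = C2 AD.
Leading byte 0xC2 = 11000010 matches 110xxxxx → 2-byte sequence.
Byte 1: 0xC2 = 11000010, payload 00010 (5 bits).
Byte 2: 0xAD = 10101101 (10xxxxxx ✓), payload 101101.
Concatenate: 00010101101 = 0xAD (11 bits → U+00AD).

U+00AD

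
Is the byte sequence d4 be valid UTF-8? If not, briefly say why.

valid

Leading byte 0xD4 = 11010100 → 2-byte form.
Continuation bytes 0xBE=10111110 all match 10xxxxxx.
Decoded value 0x53E is ≥ 0x80 (shortest form) and not a surrogate.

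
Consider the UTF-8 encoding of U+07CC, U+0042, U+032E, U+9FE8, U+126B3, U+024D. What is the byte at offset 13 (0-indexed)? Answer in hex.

0x8D

U+07CC → 2-byte form DF 8C at offsets 0–1.
U+0042 → 1-byte form 42 at offsets 2–2.
U+032E → 2-byte form CC AE at offsets 3–4.
U+9FE8 → 3-byte form E9 BF A8 at offsets 5–7.
U+126B3 → 4-byte form F0 92 9A B3 at offsets 8–11.
U+024D → 2-byte form C9 8D at offsets 12–13.
Offset 13 falls in char 6's range; it's byte 2 of C9 8D = 0x8D.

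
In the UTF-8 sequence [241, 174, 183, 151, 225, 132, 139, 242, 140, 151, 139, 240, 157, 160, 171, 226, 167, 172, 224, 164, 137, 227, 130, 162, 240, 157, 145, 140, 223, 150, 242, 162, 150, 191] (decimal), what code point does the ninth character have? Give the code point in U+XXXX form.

U+07D6

Offset 0: leading byte 0xF1 = 11110001 → 4-byte char #1 = F1 AE B7 97.
Offset 4: leading byte 0xE1 = 11100001 → 3-byte char #2 = E1 84 8B.
Offset 7: leading byte 0xF2 = 11110010 → 4-byte char #3 = F2 8C 97 8B.
Offset 11: leading byte 0xF0 = 11110000 → 4-byte char #4 = F0 9D A0 AB.
Offset 15: leading byte 0xE2 = 11100010 → 3-byte char #5 = E2 A7 AC.
Offset 18: leading byte 0xE0 = 11100000 → 3-byte char #6 = E0 A4 89.
Offset 21: leading byte 0xE3 = 11100011 → 3-byte char #7 = E3 82 A2.
Offset 24: leading byte 0xF0 = 11110000 → 4-byte char #8 = F0 9D 91 8C.
Offset 28: leading byte 0xDF = 11011111 → 2-byte char #9 = DF 96.
Leading byte 0xDF = 11011111 matches 110xxxxx → 2-byte sequence.
Byte 1: 0xDF = 11011111, payload 11111 (5 bits).
Byte 2: 0x96 = 10010110 (10xxxxxx ✓), payload 010110.
Concatenate: 11111010110 = 0x7D6 (11 bits → U+07D6).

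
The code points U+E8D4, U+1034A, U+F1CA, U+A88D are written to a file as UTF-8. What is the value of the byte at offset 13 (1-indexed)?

1-indexed offset 13 is 0-indexed offset 12.
U+E8D4 → 3-byte form EE A3 94 at offsets 0–2.
U+1034A → 4-byte form F0 90 8D 8A at offsets 3–6.
U+F1CA → 3-byte form EF 87 8A at offsets 7–9.
U+A88D → 3-byte form EA A2 8D at offsets 10–12.
Offset 12 falls in char 4's range; it's byte 3 of EA A2 8D = 0x8D.

0x8D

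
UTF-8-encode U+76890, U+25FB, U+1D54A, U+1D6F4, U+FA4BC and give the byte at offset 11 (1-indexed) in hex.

1-indexed offset 11 is 0-indexed offset 10.
U+76890 → 4-byte form F1 B6 A2 90 at offsets 0–3.
U+25FB → 3-byte form E2 97 BB at offsets 4–6.
U+1D54A → 4-byte form F0 9D 95 8A at offsets 7–10.
Offset 10 falls in char 3's range; it's byte 4 of F0 9D 95 8A = 0x8A.

0x8A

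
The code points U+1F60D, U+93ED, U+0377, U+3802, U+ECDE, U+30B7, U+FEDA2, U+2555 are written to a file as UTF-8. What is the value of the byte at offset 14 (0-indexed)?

0x9E

U+1F60D → 4-byte form F0 9F 98 8D at offsets 0–3.
U+93ED → 3-byte form E9 8F AD at offsets 4–6.
U+0377 → 2-byte form CD B7 at offsets 7–8.
U+3802 → 3-byte form E3 A0 82 at offsets 9–11.
U+ECDE → 3-byte form EE B3 9E at offsets 12–14.
Offset 14 falls in char 5's range; it's byte 3 of EE B3 9E = 0x9E.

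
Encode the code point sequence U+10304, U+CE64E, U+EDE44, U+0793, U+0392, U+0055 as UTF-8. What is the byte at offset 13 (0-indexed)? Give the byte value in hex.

U+10304 → 4-byte form F0 90 8C 84 at offsets 0–3.
U+CE64E → 4-byte form F3 8E 99 8E at offsets 4–7.
U+EDE44 → 4-byte form F3 AD B9 84 at offsets 8–11.
U+0793 → 2-byte form DE 93 at offsets 12–13.
Offset 13 falls in char 4's range; it's byte 2 of DE 93 = 0x93.

0x93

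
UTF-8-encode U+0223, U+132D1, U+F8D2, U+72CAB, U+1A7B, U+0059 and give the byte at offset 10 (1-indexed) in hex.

0xF1

1-indexed offset 10 is 0-indexed offset 9.
U+0223 → 2-byte form C8 A3 at offsets 0–1.
U+132D1 → 4-byte form F0 93 8B 91 at offsets 2–5.
U+F8D2 → 3-byte form EF A3 92 at offsets 6–8.
U+72CAB → 4-byte form F1 B2 B2 AB at offsets 9–12.
Offset 9 falls in char 4's range; it's byte 1 of F1 B2 B2 AB = 0xF1.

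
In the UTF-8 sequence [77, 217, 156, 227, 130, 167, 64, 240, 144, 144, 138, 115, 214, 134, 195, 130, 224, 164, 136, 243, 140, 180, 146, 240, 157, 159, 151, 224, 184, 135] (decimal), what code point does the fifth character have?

U+1040A

Offset 0: leading byte 0x4D = 01001101 → 1-byte char #1 = 4D.
Offset 1: leading byte 0xD9 = 11011001 → 2-byte char #2 = D9 9C.
Offset 3: leading byte 0xE3 = 11100011 → 3-byte char #3 = E3 82 A7.
Offset 6: leading byte 0x40 = 01000000 → 1-byte char #4 = 40.
Offset 7: leading byte 0xF0 = 11110000 → 4-byte char #5 = F0 90 90 8A.
Leading byte 0xF0 = 11110000 matches 11110xxx → 4-byte sequence.
Byte 1: 0xF0 = 11110000, payload 000 (3 bits).
Byte 2: 0x90 = 10010000 (10xxxxxx ✓), payload 010000.
Byte 3: 0x90 = 10010000 (10xxxxxx ✓), payload 010000.
Byte 4: 0x8A = 10001010 (10xxxxxx ✓), payload 001010.
Concatenate: 000010000010000001010 = 0x1040A (21 bits → U+1040A).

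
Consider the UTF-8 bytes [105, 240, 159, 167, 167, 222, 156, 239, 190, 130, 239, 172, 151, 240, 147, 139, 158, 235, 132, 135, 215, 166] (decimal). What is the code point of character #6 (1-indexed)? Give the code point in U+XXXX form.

Offset 0: leading byte 0x69 = 01101001 → 1-byte char #1 = 69.
Offset 1: leading byte 0xF0 = 11110000 → 4-byte char #2 = F0 9F A7 A7.
Offset 5: leading byte 0xDE = 11011110 → 2-byte char #3 = DE 9C.
Offset 7: leading byte 0xEF = 11101111 → 3-byte char #4 = EF BE 82.
Offset 10: leading byte 0xEF = 11101111 → 3-byte char #5 = EF AC 97.
Offset 13: leading byte 0xF0 = 11110000 → 4-byte char #6 = F0 93 8B 9E.
Leading byte 0xF0 = 11110000 matches 11110xxx → 4-byte sequence.
Byte 1: 0xF0 = 11110000, payload 000 (3 bits).
Byte 2: 0x93 = 10010011 (10xxxxxx ✓), payload 010011.
Byte 3: 0x8B = 10001011 (10xxxxxx ✓), payload 001011.
Byte 4: 0x9E = 10011110 (10xxxxxx ✓), payload 011110.
Concatenate: 000010011001011011110 = 0x132DE (21 bits → U+132DE).

U+132DE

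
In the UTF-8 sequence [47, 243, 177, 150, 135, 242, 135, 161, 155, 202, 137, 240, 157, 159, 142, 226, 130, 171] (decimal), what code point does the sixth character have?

U+20AB

Offset 0: leading byte 0x2F = 00101111 → 1-byte char #1 = 2F.
Offset 1: leading byte 0xF3 = 11110011 → 4-byte char #2 = F3 B1 96 87.
Offset 5: leading byte 0xF2 = 11110010 → 4-byte char #3 = F2 87 A1 9B.
Offset 9: leading byte 0xCA = 11001010 → 2-byte char #4 = CA 89.
Offset 11: leading byte 0xF0 = 11110000 → 4-byte char #5 = F0 9D 9F 8E.
Offset 15: leading byte 0xE2 = 11100010 → 3-byte char #6 = E2 82 AB.
Leading byte 0xE2 = 11100010 matches 1110xxxx → 3-byte sequence.
Byte 1: 0xE2 = 11100010, payload 0010 (4 bits).
Byte 2: 0x82 = 10000010 (10xxxxxx ✓), payload 000010.
Byte 3: 0xAB = 10101011 (10xxxxxx ✓), payload 101011.
Concatenate: 0010000010101011 = 0x20AB (16 bits → U+20AB).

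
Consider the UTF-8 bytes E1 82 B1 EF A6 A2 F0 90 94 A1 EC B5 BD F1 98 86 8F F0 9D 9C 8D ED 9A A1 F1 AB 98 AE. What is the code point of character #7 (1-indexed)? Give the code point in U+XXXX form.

U+D6A1

Offset 0: leading byte 0xE1 = 11100001 → 3-byte char #1 = E1 82 B1.
Offset 3: leading byte 0xEF = 11101111 → 3-byte char #2 = EF A6 A2.
Offset 6: leading byte 0xF0 = 11110000 → 4-byte char #3 = F0 90 94 A1.
Offset 10: leading byte 0xEC = 11101100 → 3-byte char #4 = EC B5 BD.
Offset 13: leading byte 0xF1 = 11110001 → 4-byte char #5 = F1 98 86 8F.
Offset 17: leading byte 0xF0 = 11110000 → 4-byte char #6 = F0 9D 9C 8D.
Offset 21: leading byte 0xED = 11101101 → 3-byte char #7 = ED 9A A1.
Leading byte 0xED = 11101101 matches 1110xxxx → 3-byte sequence.
Byte 1: 0xED = 11101101, payload 1101 (4 bits).
Byte 2: 0x9A = 10011010 (10xxxxxx ✓), payload 011010.
Byte 3: 0xA1 = 10100001 (10xxxxxx ✓), payload 100001.
Concatenate: 1101011010100001 = 0xD6A1 (16 bits → U+D6A1).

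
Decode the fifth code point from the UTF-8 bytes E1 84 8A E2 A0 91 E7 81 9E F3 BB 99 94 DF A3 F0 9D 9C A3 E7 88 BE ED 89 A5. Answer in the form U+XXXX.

Offset 0: leading byte 0xE1 = 11100001 → 3-byte char #1 = E1 84 8A.
Offset 3: leading byte 0xE2 = 11100010 → 3-byte char #2 = E2 A0 91.
Offset 6: leading byte 0xE7 = 11100111 → 3-byte char #3 = E7 81 9E.
Offset 9: leading byte 0xF3 = 11110011 → 4-byte char #4 = F3 BB 99 94.
Offset 13: leading byte 0xDF = 11011111 → 2-byte char #5 = DF A3.
Leading byte 0xDF = 11011111 matches 110xxxxx → 2-byte sequence.
Byte 1: 0xDF = 11011111, payload 11111 (5 bits).
Byte 2: 0xA3 = 10100011 (10xxxxxx ✓), payload 100011.
Concatenate: 11111100011 = 0x7E3 (11 bits → U+07E3).

U+07E3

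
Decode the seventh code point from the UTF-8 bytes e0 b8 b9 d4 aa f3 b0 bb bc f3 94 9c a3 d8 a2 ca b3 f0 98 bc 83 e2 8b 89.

U+18F03

Offset 0: leading byte 0xE0 = 11100000 → 3-byte char #1 = E0 B8 B9.
Offset 3: leading byte 0xD4 = 11010100 → 2-byte char #2 = D4 AA.
Offset 5: leading byte 0xF3 = 11110011 → 4-byte char #3 = F3 B0 BB BC.
Offset 9: leading byte 0xF3 = 11110011 → 4-byte char #4 = F3 94 9C A3.
Offset 13: leading byte 0xD8 = 11011000 → 2-byte char #5 = D8 A2.
Offset 15: leading byte 0xCA = 11001010 → 2-byte char #6 = CA B3.
Offset 17: leading byte 0xF0 = 11110000 → 4-byte char #7 = F0 98 BC 83.
Leading byte 0xF0 = 11110000 matches 11110xxx → 4-byte sequence.
Byte 1: 0xF0 = 11110000, payload 000 (3 bits).
Byte 2: 0x98 = 10011000 (10xxxxxx ✓), payload 011000.
Byte 3: 0xBC = 10111100 (10xxxxxx ✓), payload 111100.
Byte 4: 0x83 = 10000011 (10xxxxxx ✓), payload 000011.
Concatenate: 000011000111100000011 = 0x18F03 (21 bits → U+18F03).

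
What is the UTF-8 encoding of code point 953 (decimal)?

U+03B9 = 0x3B9 = 953 decimal. In range U+0080–U+07FF → 2-byte form: 110xxxxx 10xxxxxx.
Binary (11 bits): 01110111001.
Split 5+6: 01110 | 111001.
Byte 1: 11001110 = 0xCE.
Byte 2: 10111001 = 0xB9.

CE B9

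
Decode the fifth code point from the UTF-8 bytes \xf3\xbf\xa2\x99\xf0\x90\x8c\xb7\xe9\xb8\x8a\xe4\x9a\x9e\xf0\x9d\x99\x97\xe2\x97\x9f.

U+1D657

Offset 0: leading byte 0xF3 = 11110011 → 4-byte char #1 = F3 BF A2 99.
Offset 4: leading byte 0xF0 = 11110000 → 4-byte char #2 = F0 90 8C B7.
Offset 8: leading byte 0xE9 = 11101001 → 3-byte char #3 = E9 B8 8A.
Offset 11: leading byte 0xE4 = 11100100 → 3-byte char #4 = E4 9A 9E.
Offset 14: leading byte 0xF0 = 11110000 → 4-byte char #5 = F0 9D 99 97.
Leading byte 0xF0 = 11110000 matches 11110xxx → 4-byte sequence.
Byte 1: 0xF0 = 11110000, payload 000 (3 bits).
Byte 2: 0x9D = 10011101 (10xxxxxx ✓), payload 011101.
Byte 3: 0x99 = 10011001 (10xxxxxx ✓), payload 011001.
Byte 4: 0x97 = 10010111 (10xxxxxx ✓), payload 010111.
Concatenate: 000011101011001010111 = 0x1D657 (21 bits → U+1D657).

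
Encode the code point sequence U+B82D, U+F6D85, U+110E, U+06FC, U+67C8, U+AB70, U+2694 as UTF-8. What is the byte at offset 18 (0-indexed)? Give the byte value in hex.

0xE2

U+B82D → 3-byte form EB A0 AD at offsets 0–2.
U+F6D85 → 4-byte form F3 B6 B6 85 at offsets 3–6.
U+110E → 3-byte form E1 84 8E at offsets 7–9.
U+06FC → 2-byte form DB BC at offsets 10–11.
U+67C8 → 3-byte form E6 9F 88 at offsets 12–14.
U+AB70 → 3-byte form EA AD B0 at offsets 15–17.
U+2694 → 3-byte form E2 9A 94 at offsets 18–20.
Offset 18 falls in char 7's range; it's byte 1 of E2 9A 94 = 0xE2.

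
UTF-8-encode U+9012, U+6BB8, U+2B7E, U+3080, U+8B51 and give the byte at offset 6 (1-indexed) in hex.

0xB8

1-indexed offset 6 is 0-indexed offset 5.
U+9012 → 3-byte form E9 80 92 at offsets 0–2.
U+6BB8 → 3-byte form E6 AE B8 at offsets 3–5.
Offset 5 falls in char 2's range; it's byte 3 of E6 AE B8 = 0xB8.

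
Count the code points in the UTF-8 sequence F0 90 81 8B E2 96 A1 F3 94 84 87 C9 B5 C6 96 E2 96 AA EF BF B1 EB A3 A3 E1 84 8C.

9

Byte at offset 0: 0xF0 = 11110000 → 4-byte char (#1). Advance 4.
Byte at offset 4: 0xE2 = 11100010 → 3-byte char (#2). Advance 3.
Byte at offset 7: 0xF3 = 11110011 → 4-byte char (#3). Advance 4.
Byte at offset 11: 0xC9 = 11001001 → 2-byte char (#4). Advance 2.
Byte at offset 13: 0xC6 = 11000110 → 2-byte char (#5). Advance 2.
Byte at offset 15: 0xE2 = 11100010 → 3-byte char (#6). Advance 3.
Byte at offset 18: 0xEF = 11101111 → 3-byte char (#7). Advance 3.
Byte at offset 21: 0xEB = 11101011 → 3-byte char (#8). Advance 3.
Byte at offset 24: 0xE1 = 11100001 → 3-byte char (#9). Advance 3.
Reached end at offset 27 after 9 code points.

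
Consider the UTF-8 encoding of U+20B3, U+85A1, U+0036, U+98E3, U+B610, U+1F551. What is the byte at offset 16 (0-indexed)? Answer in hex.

0x91

U+20B3 → 3-byte form E2 82 B3 at offsets 0–2.
U+85A1 → 3-byte form E8 96 A1 at offsets 3–5.
U+0036 → 1-byte form 36 at offsets 6–6.
U+98E3 → 3-byte form E9 A3 A3 at offsets 7–9.
U+B610 → 3-byte form EB 98 90 at offsets 10–12.
U+1F551 → 4-byte form F0 9F 95 91 at offsets 13–16.
Offset 16 falls in char 6's range; it's byte 4 of F0 9F 95 91 = 0x91.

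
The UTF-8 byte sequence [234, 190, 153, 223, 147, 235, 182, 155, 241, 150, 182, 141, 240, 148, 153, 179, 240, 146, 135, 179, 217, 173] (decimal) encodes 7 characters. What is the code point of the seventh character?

U+066D

Offset 0: leading byte 0xEA = 11101010 → 3-byte char #1 = EA BE 99.
Offset 3: leading byte 0xDF = 11011111 → 2-byte char #2 = DF 93.
Offset 5: leading byte 0xEB = 11101011 → 3-byte char #3 = EB B6 9B.
Offset 8: leading byte 0xF1 = 11110001 → 4-byte char #4 = F1 96 B6 8D.
Offset 12: leading byte 0xF0 = 11110000 → 4-byte char #5 = F0 94 99 B3.
Offset 16: leading byte 0xF0 = 11110000 → 4-byte char #6 = F0 92 87 B3.
Offset 20: leading byte 0xD9 = 11011001 → 2-byte char #7 = D9 AD.
Leading byte 0xD9 = 11011001 matches 110xxxxx → 2-byte sequence.
Byte 1: 0xD9 = 11011001, payload 11001 (5 bits).
Byte 2: 0xAD = 10101101 (10xxxxxx ✓), payload 101101.
Concatenate: 11001101101 = 0x66D (11 bits → U+066D).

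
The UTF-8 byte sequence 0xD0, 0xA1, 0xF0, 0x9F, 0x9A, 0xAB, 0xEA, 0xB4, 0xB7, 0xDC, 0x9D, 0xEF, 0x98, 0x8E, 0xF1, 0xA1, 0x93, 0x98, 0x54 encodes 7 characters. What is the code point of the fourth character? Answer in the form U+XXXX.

Offset 0: leading byte 0xD0 = 11010000 → 2-byte char #1 = D0 A1.
Offset 2: leading byte 0xF0 = 11110000 → 4-byte char #2 = F0 9F 9A AB.
Offset 6: leading byte 0xEA = 11101010 → 3-byte char #3 = EA B4 B7.
Offset 9: leading byte 0xDC = 11011100 → 2-byte char #4 = DC 9D.
Leading byte 0xDC = 11011100 matches 110xxxxx → 2-byte sequence.
Byte 1: 0xDC = 11011100, payload 11100 (5 bits).
Byte 2: 0x9D = 10011101 (10xxxxxx ✓), payload 011101.
Concatenate: 11100011101 = 0x71D (11 bits → U+071D).

U+071D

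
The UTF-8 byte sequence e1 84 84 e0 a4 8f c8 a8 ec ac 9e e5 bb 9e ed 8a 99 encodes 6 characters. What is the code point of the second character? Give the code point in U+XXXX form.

U+090F

Offset 0: leading byte 0xE1 = 11100001 → 3-byte char #1 = E1 84 84.
Offset 3: leading byte 0xE0 = 11100000 → 3-byte char #2 = E0 A4 8F.
Leading byte 0xE0 = 11100000 matches 1110xxxx → 3-byte sequence.
Byte 1: 0xE0 = 11100000, payload 0000 (4 bits).
Byte 2: 0xA4 = 10100100 (10xxxxxx ✓), payload 100100.
Byte 3: 0x8F = 10001111 (10xxxxxx ✓), payload 001111.
Concatenate: 0000100100001111 = 0x90F (16 bits → U+090F).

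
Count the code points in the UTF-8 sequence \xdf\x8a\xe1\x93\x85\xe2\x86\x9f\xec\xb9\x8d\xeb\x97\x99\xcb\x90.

Byte at offset 0: 0xDF = 11011111 → 2-byte char (#1). Advance 2.
Byte at offset 2: 0xE1 = 11100001 → 3-byte char (#2). Advance 3.
Byte at offset 5: 0xE2 = 11100010 → 3-byte char (#3). Advance 3.
Byte at offset 8: 0xEC = 11101100 → 3-byte char (#4). Advance 3.
Byte at offset 11: 0xEB = 11101011 → 3-byte char (#5). Advance 3.
Byte at offset 14: 0xCB = 11001011 → 2-byte char (#6). Advance 2.
Reached end at offset 16 after 6 code points.

6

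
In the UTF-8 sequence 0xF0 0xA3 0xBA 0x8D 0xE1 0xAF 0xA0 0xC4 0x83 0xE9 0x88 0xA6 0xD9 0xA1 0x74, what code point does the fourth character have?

Offset 0: leading byte 0xF0 = 11110000 → 4-byte char #1 = F0 A3 BA 8D.
Offset 4: leading byte 0xE1 = 11100001 → 3-byte char #2 = E1 AF A0.
Offset 7: leading byte 0xC4 = 11000100 → 2-byte char #3 = C4 83.
Offset 9: leading byte 0xE9 = 11101001 → 3-byte char #4 = E9 88 A6.
Leading byte 0xE9 = 11101001 matches 1110xxxx → 3-byte sequence.
Byte 1: 0xE9 = 11101001, payload 1001 (4 bits).
Byte 2: 0x88 = 10001000 (10xxxxxx ✓), payload 001000.
Byte 3: 0xA6 = 10100110 (10xxxxxx ✓), payload 100110.
Concatenate: 1001001000100110 = 0x9226 (16 bits → U+9226).

U+9226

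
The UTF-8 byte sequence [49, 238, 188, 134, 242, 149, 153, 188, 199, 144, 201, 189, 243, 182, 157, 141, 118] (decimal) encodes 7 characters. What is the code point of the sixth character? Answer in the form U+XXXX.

U+F674D

Offset 0: leading byte 0x31 = 00110001 → 1-byte char #1 = 31.
Offset 1: leading byte 0xEE = 11101110 → 3-byte char #2 = EE BC 86.
Offset 4: leading byte 0xF2 = 11110010 → 4-byte char #3 = F2 95 99 BC.
Offset 8: leading byte 0xC7 = 11000111 → 2-byte char #4 = C7 90.
Offset 10: leading byte 0xC9 = 11001001 → 2-byte char #5 = C9 BD.
Offset 12: leading byte 0xF3 = 11110011 → 4-byte char #6 = F3 B6 9D 8D.
Leading byte 0xF3 = 11110011 matches 11110xxx → 4-byte sequence.
Byte 1: 0xF3 = 11110011, payload 011 (3 bits).
Byte 2: 0xB6 = 10110110 (10xxxxxx ✓), payload 110110.
Byte 3: 0x9D = 10011101 (10xxxxxx ✓), payload 011101.
Byte 4: 0x8D = 10001101 (10xxxxxx ✓), payload 001101.
Concatenate: 011110110011101001101 = 0xF674D (21 bits → U+F674D).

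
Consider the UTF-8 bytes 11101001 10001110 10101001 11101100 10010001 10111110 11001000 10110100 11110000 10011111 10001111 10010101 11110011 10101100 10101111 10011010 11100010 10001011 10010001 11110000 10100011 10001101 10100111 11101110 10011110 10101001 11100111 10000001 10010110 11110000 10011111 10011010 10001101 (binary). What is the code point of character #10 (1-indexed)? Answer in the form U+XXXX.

Offset 0: leading byte 0xE9 = 11101001 → 3-byte char #1 = E9 8E A9.
Offset 3: leading byte 0xEC = 11101100 → 3-byte char #2 = EC 91 BE.
Offset 6: leading byte 0xC8 = 11001000 → 2-byte char #3 = C8 B4.
Offset 8: leading byte 0xF0 = 11110000 → 4-byte char #4 = F0 9F 8F 95.
Offset 12: leading byte 0xF3 = 11110011 → 4-byte char #5 = F3 AC AF 9A.
Offset 16: leading byte 0xE2 = 11100010 → 3-byte char #6 = E2 8B 91.
Offset 19: leading byte 0xF0 = 11110000 → 4-byte char #7 = F0 A3 8D A7.
Offset 23: leading byte 0xEE = 11101110 → 3-byte char #8 = EE 9E A9.
Offset 26: leading byte 0xE7 = 11100111 → 3-byte char #9 = E7 81 96.
Offset 29: leading byte 0xF0 = 11110000 → 4-byte char #10 = F0 9F 9A 8D.
Leading byte 0xF0 = 11110000 matches 11110xxx → 4-byte sequence.
Byte 1: 0xF0 = 11110000, payload 000 (3 bits).
Byte 2: 0x9F = 10011111 (10xxxxxx ✓), payload 011111.
Byte 3: 0x9A = 10011010 (10xxxxxx ✓), payload 011010.
Byte 4: 0x8D = 10001101 (10xxxxxx ✓), payload 001101.
Concatenate: 000011111011010001101 = 0x1F68D (21 bits → U+1F68D).

U+1F68D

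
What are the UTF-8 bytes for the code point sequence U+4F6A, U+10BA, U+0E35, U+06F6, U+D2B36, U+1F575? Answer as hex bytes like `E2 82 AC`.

E4 BD AA E1 82 BA E0 B8 B5 DB B6 F3 92 AC B6 F0 9F 95 B5

U+4F6A: 3-byte form → E4 BD AA.
U+10BA: 3-byte form → E1 82 BA.
U+0E35: 3-byte form → E0 B8 B5.
U+06F6: 2-byte form → DB B6.
U+D2B36: 4-byte form → F3 92 AC B6.
U+1F575: 4-byte form → F0 9F 95 B5.
Concatenated (19 bytes): E4 BD AA E1 82 BA E0 B8 B5 DB B6 F3 92 AC B6 F0 9F 95 B5.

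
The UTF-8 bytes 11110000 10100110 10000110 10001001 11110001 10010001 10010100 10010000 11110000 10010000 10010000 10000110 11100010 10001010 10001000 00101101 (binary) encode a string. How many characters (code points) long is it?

5

Byte at offset 0: 0xF0 = 11110000 → 4-byte char (#1). Advance 4.
Byte at offset 4: 0xF1 = 11110001 → 4-byte char (#2). Advance 4.
Byte at offset 8: 0xF0 = 11110000 → 4-byte char (#3). Advance 4.
Byte at offset 12: 0xE2 = 11100010 → 3-byte char (#4). Advance 3.
Byte at offset 15: 0x2D = 00101101 → 1-byte char (#5). Advance 1.
Reached end at offset 16 after 5 code points.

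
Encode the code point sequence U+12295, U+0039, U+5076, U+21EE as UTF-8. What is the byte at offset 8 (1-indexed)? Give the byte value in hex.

0xB6

1-indexed offset 8 is 0-indexed offset 7.
U+12295 → 4-byte form F0 92 8A 95 at offsets 0–3.
U+0039 → 1-byte form 39 at offsets 4–4.
U+5076 → 3-byte form E5 81 B6 at offsets 5–7.
Offset 7 falls in char 3's range; it's byte 3 of E5 81 B6 = 0xB6.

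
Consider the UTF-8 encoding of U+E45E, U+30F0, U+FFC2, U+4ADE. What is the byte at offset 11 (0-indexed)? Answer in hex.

0x9E

U+E45E → 3-byte form EE 91 9E at offsets 0–2.
U+30F0 → 3-byte form E3 83 B0 at offsets 3–5.
U+FFC2 → 3-byte form EF BF 82 at offsets 6–8.
U+4ADE → 3-byte form E4 AB 9E at offsets 9–11.
Offset 11 falls in char 4's range; it's byte 3 of E4 AB 9E = 0x9E.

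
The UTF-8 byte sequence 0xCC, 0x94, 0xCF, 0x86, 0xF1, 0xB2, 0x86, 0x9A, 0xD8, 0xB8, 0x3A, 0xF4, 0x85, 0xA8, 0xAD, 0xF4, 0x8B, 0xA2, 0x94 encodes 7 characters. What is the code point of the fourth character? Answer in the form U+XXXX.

U+0638

Offset 0: leading byte 0xCC = 11001100 → 2-byte char #1 = CC 94.
Offset 2: leading byte 0xCF = 11001111 → 2-byte char #2 = CF 86.
Offset 4: leading byte 0xF1 = 11110001 → 4-byte char #3 = F1 B2 86 9A.
Offset 8: leading byte 0xD8 = 11011000 → 2-byte char #4 = D8 B8.
Leading byte 0xD8 = 11011000 matches 110xxxxx → 2-byte sequence.
Byte 1: 0xD8 = 11011000, payload 11000 (5 bits).
Byte 2: 0xB8 = 10111000 (10xxxxxx ✓), payload 111000.
Concatenate: 11000111000 = 0x638 (11 bits → U+0638).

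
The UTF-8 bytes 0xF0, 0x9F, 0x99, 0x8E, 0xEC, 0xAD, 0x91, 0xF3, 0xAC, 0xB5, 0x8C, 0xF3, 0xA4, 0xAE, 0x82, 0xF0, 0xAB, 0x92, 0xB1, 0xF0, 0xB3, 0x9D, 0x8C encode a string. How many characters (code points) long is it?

6

Byte at offset 0: 0xF0 = 11110000 → 4-byte char (#1). Advance 4.
Byte at offset 4: 0xEC = 11101100 → 3-byte char (#2). Advance 3.
Byte at offset 7: 0xF3 = 11110011 → 4-byte char (#3). Advance 4.
Byte at offset 11: 0xF3 = 11110011 → 4-byte char (#4). Advance 4.
Byte at offset 15: 0xF0 = 11110000 → 4-byte char (#5). Advance 4.
Byte at offset 19: 0xF0 = 11110000 → 4-byte char (#6). Advance 4.
Reached end at offset 23 after 6 code points.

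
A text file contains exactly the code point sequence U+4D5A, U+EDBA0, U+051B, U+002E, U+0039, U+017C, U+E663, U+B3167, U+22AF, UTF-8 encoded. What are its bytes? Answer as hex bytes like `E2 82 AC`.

U+4D5A: 3-byte form → E4 B5 9A.
U+EDBA0: 4-byte form → F3 AD AE A0.
U+051B: 2-byte form → D4 9B.
U+002E: 1-byte form → 2E.
U+0039: 1-byte form → 39.
U+017C: 2-byte form → C5 BC.
U+E663: 3-byte form → EE 99 A3.
U+B3167: 4-byte form → F2 B3 85 A7.
U+22AF: 3-byte form → E2 8A AF.
Concatenated (23 bytes): E4 B5 9A F3 AD AE A0 D4 9B 2E 39 C5 BC EE 99 A3 F2 B3 85 A7 E2 8A AF.

E4 B5 9A F3 AD AE A0 D4 9B 2E 39 C5 BC EE 99 A3 F2 B3 85 A7 E2 8A AF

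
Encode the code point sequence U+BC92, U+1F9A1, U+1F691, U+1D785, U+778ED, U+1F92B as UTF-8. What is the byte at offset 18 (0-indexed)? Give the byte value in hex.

0xAD

U+BC92 → 3-byte form EB B2 92 at offsets 0–2.
U+1F9A1 → 4-byte form F0 9F A6 A1 at offsets 3–6.
U+1F691 → 4-byte form F0 9F 9A 91 at offsets 7–10.
U+1D785 → 4-byte form F0 9D 9E 85 at offsets 11–14.
U+778ED → 4-byte form F1 B7 A3 AD at offsets 15–18.
Offset 18 falls in char 5's range; it's byte 4 of F1 B7 A3 AD = 0xAD.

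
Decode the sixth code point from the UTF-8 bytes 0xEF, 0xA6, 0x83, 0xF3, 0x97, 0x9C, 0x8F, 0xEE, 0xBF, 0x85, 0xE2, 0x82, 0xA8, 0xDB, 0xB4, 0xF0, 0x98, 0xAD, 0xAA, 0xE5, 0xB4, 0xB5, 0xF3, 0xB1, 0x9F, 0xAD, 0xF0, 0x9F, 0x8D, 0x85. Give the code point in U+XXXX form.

U+18B6A

Offset 0: leading byte 0xEF = 11101111 → 3-byte char #1 = EF A6 83.
Offset 3: leading byte 0xF3 = 11110011 → 4-byte char #2 = F3 97 9C 8F.
Offset 7: leading byte 0xEE = 11101110 → 3-byte char #3 = EE BF 85.
Offset 10: leading byte 0xE2 = 11100010 → 3-byte char #4 = E2 82 A8.
Offset 13: leading byte 0xDB = 11011011 → 2-byte char #5 = DB B4.
Offset 15: leading byte 0xF0 = 11110000 → 4-byte char #6 = F0 98 AD AA.
Leading byte 0xF0 = 11110000 matches 11110xxx → 4-byte sequence.
Byte 1: 0xF0 = 11110000, payload 000 (3 bits).
Byte 2: 0x98 = 10011000 (10xxxxxx ✓), payload 011000.
Byte 3: 0xAD = 10101101 (10xxxxxx ✓), payload 101101.
Byte 4: 0xAA = 10101010 (10xxxxxx ✓), payload 101010.
Concatenate: 000011000101101101010 = 0x18B6A (21 bits → U+18B6A).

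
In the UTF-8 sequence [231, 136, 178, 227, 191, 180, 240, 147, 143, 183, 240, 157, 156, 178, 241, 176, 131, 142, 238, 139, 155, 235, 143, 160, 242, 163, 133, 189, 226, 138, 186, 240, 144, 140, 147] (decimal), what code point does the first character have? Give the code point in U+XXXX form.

U+7232

Offset 0: leading byte 0xE7 = 11100111 → 3-byte char #1 = E7 88 B2.
Leading byte 0xE7 = 11100111 matches 1110xxxx → 3-byte sequence.
Byte 1: 0xE7 = 11100111, payload 0111 (4 bits).
Byte 2: 0x88 = 10001000 (10xxxxxx ✓), payload 001000.
Byte 3: 0xB2 = 10110010 (10xxxxxx ✓), payload 110010.
Concatenate: 0111001000110010 = 0x7232 (16 bits → U+7232).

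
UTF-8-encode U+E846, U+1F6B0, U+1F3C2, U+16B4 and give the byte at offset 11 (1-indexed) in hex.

1-indexed offset 11 is 0-indexed offset 10.
U+E846 → 3-byte form EE A1 86 at offsets 0–2.
U+1F6B0 → 4-byte form F0 9F 9A B0 at offsets 3–6.
U+1F3C2 → 4-byte form F0 9F 8F 82 at offsets 7–10.
Offset 10 falls in char 3's range; it's byte 4 of F0 9F 8F 82 = 0x82.

0x82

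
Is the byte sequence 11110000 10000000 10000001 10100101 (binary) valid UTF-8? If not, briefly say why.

invalid (overlong encoding)

Leading byte 0xF0 = 11110000 → 4-byte form.
Continuation bytes all match 10xxxxxx. Payload decodes to 0x65.
But 0x65 < 0x10000, the minimum for a 4-byte sequence — this is an overlong encoding.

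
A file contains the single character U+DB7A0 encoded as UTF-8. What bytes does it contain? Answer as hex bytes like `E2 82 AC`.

U+DB7A0 = 0xDB7A0 = 898976 decimal. In range U+10000–U+10FFFF → 4-byte form: 11110xxx 10xxxxxx 10xxxxxx 10xxxxxx.
Binary (21 bits): 011011011011110100000.
Split 3+6+6+6: 011 | 011011 | 011110 | 100000.
Byte 1: 11110011 = 0xF3.
Byte 2: 10011011 = 0x9B.
Byte 3: 10011110 = 0x9E.
Byte 4: 10100000 = 0xA0.

F3 9B 9E A0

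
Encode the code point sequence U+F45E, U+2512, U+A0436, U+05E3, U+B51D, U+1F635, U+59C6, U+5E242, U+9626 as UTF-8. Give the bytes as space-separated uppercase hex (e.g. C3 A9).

EF 91 9E E2 94 92 F2 A0 90 B6 D7 A3 EB 94 9D F0 9F 98 B5 E5 A7 86 F1 9E 89 82 E9 98 A6

U+F45E: 3-byte form → EF 91 9E.
U+2512: 3-byte form → E2 94 92.
U+A0436: 4-byte form → F2 A0 90 B6.
U+05E3: 2-byte form → D7 A3.
U+B51D: 3-byte form → EB 94 9D.
U+1F635: 4-byte form → F0 9F 98 B5.
U+59C6: 3-byte form → E5 A7 86.
U+5E242: 4-byte form → F1 9E 89 82.
U+9626: 3-byte form → E9 98 A6.
Concatenated (29 bytes): EF 91 9E E2 94 92 F2 A0 90 B6 D7 A3 EB 94 9D F0 9F 98 B5 E5 A7 86 F1 9E 89 82 E9 98 A6.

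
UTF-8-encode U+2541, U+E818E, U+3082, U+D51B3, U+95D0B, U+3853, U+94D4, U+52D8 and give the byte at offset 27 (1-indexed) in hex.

1-indexed offset 27 is 0-indexed offset 26.
U+2541 → 3-byte form E2 95 81 at offsets 0–2.
U+E818E → 4-byte form F3 A8 86 8E at offsets 3–6.
U+3082 → 3-byte form E3 82 82 at offsets 7–9.
U+D51B3 → 4-byte form F3 95 86 B3 at offsets 10–13.
U+95D0B → 4-byte form F2 95 B4 8B at offsets 14–17.
U+3853 → 3-byte form E3 A1 93 at offsets 18–20.
U+94D4 → 3-byte form E9 93 94 at offsets 21–23.
U+52D8 → 3-byte form E5 8B 98 at offsets 24–26.
Offset 26 falls in char 8's range; it's byte 3 of E5 8B 98 = 0x98.

0x98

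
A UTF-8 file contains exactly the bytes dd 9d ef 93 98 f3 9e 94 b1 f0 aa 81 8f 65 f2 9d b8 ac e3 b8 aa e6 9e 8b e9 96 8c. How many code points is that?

9

Byte at offset 0: 0xDD = 11011101 → 2-byte char (#1). Advance 2.
Byte at offset 2: 0xEF = 11101111 → 3-byte char (#2). Advance 3.
Byte at offset 5: 0xF3 = 11110011 → 4-byte char (#3). Advance 4.
Byte at offset 9: 0xF0 = 11110000 → 4-byte char (#4). Advance 4.
Byte at offset 13: 0x65 = 01100101 → 1-byte char (#5). Advance 1.
Byte at offset 14: 0xF2 = 11110010 → 4-byte char (#6). Advance 4.
Byte at offset 18: 0xE3 = 11100011 → 3-byte char (#7). Advance 3.
Byte at offset 21: 0xE6 = 11100110 → 3-byte char (#8). Advance 3.
Byte at offset 24: 0xE9 = 11101001 → 3-byte char (#9). Advance 3.
Reached end at offset 27 after 9 code points.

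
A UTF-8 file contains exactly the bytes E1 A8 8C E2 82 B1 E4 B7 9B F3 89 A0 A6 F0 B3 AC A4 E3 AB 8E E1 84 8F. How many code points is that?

Byte at offset 0: 0xE1 = 11100001 → 3-byte char (#1). Advance 3.
Byte at offset 3: 0xE2 = 11100010 → 3-byte char (#2). Advance 3.
Byte at offset 6: 0xE4 = 11100100 → 3-byte char (#3). Advance 3.
Byte at offset 9: 0xF3 = 11110011 → 4-byte char (#4). Advance 4.
Byte at offset 13: 0xF0 = 11110000 → 4-byte char (#5). Advance 4.
Byte at offset 17: 0xE3 = 11100011 → 3-byte char (#6). Advance 3.
Byte at offset 20: 0xE1 = 11100001 → 3-byte char (#7). Advance 3.
Reached end at offset 23 after 7 code points.

7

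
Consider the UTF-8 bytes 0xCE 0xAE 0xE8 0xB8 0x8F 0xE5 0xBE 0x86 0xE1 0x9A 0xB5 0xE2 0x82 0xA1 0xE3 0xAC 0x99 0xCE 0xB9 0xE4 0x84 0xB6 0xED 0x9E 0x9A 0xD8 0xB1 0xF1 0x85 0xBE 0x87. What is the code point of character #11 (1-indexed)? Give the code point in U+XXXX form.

U+45F87

Offset 0: leading byte 0xCE = 11001110 → 2-byte char #1 = CE AE.
Offset 2: leading byte 0xE8 = 11101000 → 3-byte char #2 = E8 B8 8F.
Offset 5: leading byte 0xE5 = 11100101 → 3-byte char #3 = E5 BE 86.
Offset 8: leading byte 0xE1 = 11100001 → 3-byte char #4 = E1 9A B5.
Offset 11: leading byte 0xE2 = 11100010 → 3-byte char #5 = E2 82 A1.
Offset 14: leading byte 0xE3 = 11100011 → 3-byte char #6 = E3 AC 99.
Offset 17: leading byte 0xCE = 11001110 → 2-byte char #7 = CE B9.
Offset 19: leading byte 0xE4 = 11100100 → 3-byte char #8 = E4 84 B6.
Offset 22: leading byte 0xED = 11101101 → 3-byte char #9 = ED 9E 9A.
Offset 25: leading byte 0xD8 = 11011000 → 2-byte char #10 = D8 B1.
Offset 27: leading byte 0xF1 = 11110001 → 4-byte char #11 = F1 85 BE 87.
Leading byte 0xF1 = 11110001 matches 11110xxx → 4-byte sequence.
Byte 1: 0xF1 = 11110001, payload 001 (3 bits).
Byte 2: 0x85 = 10000101 (10xxxxxx ✓), payload 000101.
Byte 3: 0xBE = 10111110 (10xxxxxx ✓), payload 111110.
Byte 4: 0x87 = 10000111 (10xxxxxx ✓), payload 000111.
Concatenate: 001000101111110000111 = 0x45F87 (21 bits → U+45F87).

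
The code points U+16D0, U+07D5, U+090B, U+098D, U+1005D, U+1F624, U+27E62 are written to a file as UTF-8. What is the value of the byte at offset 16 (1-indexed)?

1-indexed offset 16 is 0-indexed offset 15.
U+16D0 → 3-byte form E1 9B 90 at offsets 0–2.
U+07D5 → 2-byte form DF 95 at offsets 3–4.
U+090B → 3-byte form E0 A4 8B at offsets 5–7.
U+098D → 3-byte form E0 A6 8D at offsets 8–10.
U+1005D → 4-byte form F0 90 81 9D at offsets 11–14.
U+1F624 → 4-byte form F0 9F 98 A4 at offsets 15–18.
Offset 15 falls in char 6's range; it's byte 1 of F0 9F 98 A4 = 0xF0.

0xF0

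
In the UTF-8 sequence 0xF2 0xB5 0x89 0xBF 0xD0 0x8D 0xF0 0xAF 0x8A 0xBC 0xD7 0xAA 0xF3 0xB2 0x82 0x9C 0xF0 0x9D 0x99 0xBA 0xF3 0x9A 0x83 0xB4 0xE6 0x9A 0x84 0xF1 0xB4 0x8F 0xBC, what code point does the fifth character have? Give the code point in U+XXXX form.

U+F209C

Offset 0: leading byte 0xF2 = 11110010 → 4-byte char #1 = F2 B5 89 BF.
Offset 4: leading byte 0xD0 = 11010000 → 2-byte char #2 = D0 8D.
Offset 6: leading byte 0xF0 = 11110000 → 4-byte char #3 = F0 AF 8A BC.
Offset 10: leading byte 0xD7 = 11010111 → 2-byte char #4 = D7 AA.
Offset 12: leading byte 0xF3 = 11110011 → 4-byte char #5 = F3 B2 82 9C.
Leading byte 0xF3 = 11110011 matches 11110xxx → 4-byte sequence.
Byte 1: 0xF3 = 11110011, payload 011 (3 bits).
Byte 2: 0xB2 = 10110010 (10xxxxxx ✓), payload 110010.
Byte 3: 0x82 = 10000010 (10xxxxxx ✓), payload 000010.
Byte 4: 0x9C = 10011100 (10xxxxxx ✓), payload 011100.
Concatenate: 011110010000010011100 = 0xF209C (21 bits → U+F209C).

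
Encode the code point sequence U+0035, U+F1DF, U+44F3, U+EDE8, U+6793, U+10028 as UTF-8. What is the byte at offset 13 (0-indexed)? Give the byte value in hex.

U+0035 → 1-byte form 35 at offsets 0–0.
U+F1DF → 3-byte form EF 87 9F at offsets 1–3.
U+44F3 → 3-byte form E4 93 B3 at offsets 4–6.
U+EDE8 → 3-byte form EE B7 A8 at offsets 7–9.
U+6793 → 3-byte form E6 9E 93 at offsets 10–12.
U+10028 → 4-byte form F0 90 80 A8 at offsets 13–16.
Offset 13 falls in char 6's range; it's byte 1 of F0 90 80 A8 = 0xF0.

0xF0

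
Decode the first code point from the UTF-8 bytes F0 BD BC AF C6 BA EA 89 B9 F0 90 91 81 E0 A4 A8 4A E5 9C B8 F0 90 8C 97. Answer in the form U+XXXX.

U+3DF2F

Offset 0: leading byte 0xF0 = 11110000 → 4-byte char #1 = F0 BD BC AF.
Leading byte 0xF0 = 11110000 matches 11110xxx → 4-byte sequence.
Byte 1: 0xF0 = 11110000, payload 000 (3 bits).
Byte 2: 0xBD = 10111101 (10xxxxxx ✓), payload 111101.
Byte 3: 0xBC = 10111100 (10xxxxxx ✓), payload 111100.
Byte 4: 0xAF = 10101111 (10xxxxxx ✓), payload 101111.
Concatenate: 000111101111100101111 = 0x3DF2F (21 bits → U+3DF2F).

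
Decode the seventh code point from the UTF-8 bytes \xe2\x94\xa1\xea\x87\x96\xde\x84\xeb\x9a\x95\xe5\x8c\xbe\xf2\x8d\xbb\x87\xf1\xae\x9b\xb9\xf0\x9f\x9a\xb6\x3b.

Offset 0: leading byte 0xE2 = 11100010 → 3-byte char #1 = E2 94 A1.
Offset 3: leading byte 0xEA = 11101010 → 3-byte char #2 = EA 87 96.
Offset 6: leading byte 0xDE = 11011110 → 2-byte char #3 = DE 84.
Offset 8: leading byte 0xEB = 11101011 → 3-byte char #4 = EB 9A 95.
Offset 11: leading byte 0xE5 = 11100101 → 3-byte char #5 = E5 8C BE.
Offset 14: leading byte 0xF2 = 11110010 → 4-byte char #6 = F2 8D BB 87.
Offset 18: leading byte 0xF1 = 11110001 → 4-byte char #7 = F1 AE 9B B9.
Leading byte 0xF1 = 11110001 matches 11110xxx → 4-byte sequence.
Byte 1: 0xF1 = 11110001, payload 001 (3 bits).
Byte 2: 0xAE = 10101110 (10xxxxxx ✓), payload 101110.
Byte 3: 0x9B = 10011011 (10xxxxxx ✓), payload 011011.
Byte 4: 0xB9 = 10111001 (10xxxxxx ✓), payload 111001.
Concatenate: 001101110011011111001 = 0x6E6F9 (21 bits → U+6E6F9).

U+6E6F9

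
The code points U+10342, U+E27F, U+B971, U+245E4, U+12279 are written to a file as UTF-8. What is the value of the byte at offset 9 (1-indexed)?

1-indexed offset 9 is 0-indexed offset 8.
U+10342 → 4-byte form F0 90 8D 82 at offsets 0–3.
U+E27F → 3-byte form EE 89 BF at offsets 4–6.
U+B971 → 3-byte form EB A5 B1 at offsets 7–9.
Offset 8 falls in char 3's range; it's byte 2 of EB A5 B1 = 0xA5.

0xA5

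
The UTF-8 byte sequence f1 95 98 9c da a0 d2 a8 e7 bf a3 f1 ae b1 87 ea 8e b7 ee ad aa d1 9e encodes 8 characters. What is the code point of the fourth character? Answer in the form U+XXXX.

U+7FE3

Offset 0: leading byte 0xF1 = 11110001 → 4-byte char #1 = F1 95 98 9C.
Offset 4: leading byte 0xDA = 11011010 → 2-byte char #2 = DA A0.
Offset 6: leading byte 0xD2 = 11010010 → 2-byte char #3 = D2 A8.
Offset 8: leading byte 0xE7 = 11100111 → 3-byte char #4 = E7 BF A3.
Leading byte 0xE7 = 11100111 matches 1110xxxx → 3-byte sequence.
Byte 1: 0xE7 = 11100111, payload 0111 (4 bits).
Byte 2: 0xBF = 10111111 (10xxxxxx ✓), payload 111111.
Byte 3: 0xA3 = 10100011 (10xxxxxx ✓), payload 100011.
Concatenate: 0111111111100011 = 0x7FE3 (16 bits → U+7FE3).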